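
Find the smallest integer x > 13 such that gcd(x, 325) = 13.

26

gcd(x, 325) = 13 forces 13 | x; write x = 13s. Then gcd(13s, 13·25) = 13·gcd(s, 25), so need gcd(s, 25) = 1.
13s > 13 gives s ≥ 2. The least s ≥ 2 coprime to 25 is 2, so x = 13·2 = 26.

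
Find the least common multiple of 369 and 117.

4797

369 = 3² · 41; 117 = 3² · 13
max exponents: 3² · 13 · 41 = 4797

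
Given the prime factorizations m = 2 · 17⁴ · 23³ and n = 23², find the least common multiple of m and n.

2032400014

max exponent per prime: 2 · 17⁴ · 23³ = 2032400014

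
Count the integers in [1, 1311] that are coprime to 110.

110 = 2·5·11. Inclusion–exclusion on these primes:
1311 − ⌊1311/2⌋ − ⌊1311/5⌋ − ⌊1311/11⌋ + ⌊1311/10⌋ + ⌊1311/22⌋ + ⌊1311/55⌋ − ⌊1311/110⌋ = 477

477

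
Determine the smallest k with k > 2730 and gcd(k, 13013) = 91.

2821

Multiples of 91 above 2730: 91·31, 91·32, … . Need the cofactor coprime to 13013/91 = 143.
Checking s = 31, 32, … the first with gcd(s, 143) = 1 is s = 31, giving 2821.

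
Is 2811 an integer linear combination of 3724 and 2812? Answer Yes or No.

gcd(3724, 2812): 3724 = 1·2812 + 912; 2812 = 3·912 + 76; 912 = 12·76 + 0 → 76
76 does not divide 2811, so a solution does not exist.

No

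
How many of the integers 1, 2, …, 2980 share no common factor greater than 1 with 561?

561 = 3·11·17. Inclusion–exclusion on these primes:
2980 − ⌊2980/3⌋ − ⌊2980/11⌋ − ⌊2980/17⌋ + ⌊2980/33⌋ + ⌊2980/51⌋ + ⌊2980/187⌋ − ⌊2980/561⌋ = 1700

1700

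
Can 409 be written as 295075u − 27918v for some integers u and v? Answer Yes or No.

gcd(295075, 27918): 295075 = 10·27918 + 15895; 27918 = 1·15895 + 12023; 15895 = 1·12023 + 3872; 12023 = 3·3872 + 407; 3872 = 9·407 + 209; 407 = 1·209 + 198; 209 = 1·198 + 11; 198 = 18·11 + 0 → 11
11 does not divide 409, so a solution does not exist.

No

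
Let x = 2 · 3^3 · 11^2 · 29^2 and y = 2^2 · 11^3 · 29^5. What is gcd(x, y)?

min exponent per shared prime: 2 · 11^2 · 29^2 = 203522

203522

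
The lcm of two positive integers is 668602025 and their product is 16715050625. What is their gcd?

gcd·lcm = product, so gcd = 16715050625/668602025 = 25.

25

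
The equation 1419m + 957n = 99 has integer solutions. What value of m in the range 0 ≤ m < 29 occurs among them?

Reduce mod 957: 1419m ≡ 99 (mod 957). With g = gcd(1419, 957) = 33 dividing 99, divide through: 43m ≡ 3 (mod 29).
Since gcd(43, 29) = 1, m ≡ 3·(43)⁻¹ ≡ 23 (mod 29). Smallest non-negative: 23.

23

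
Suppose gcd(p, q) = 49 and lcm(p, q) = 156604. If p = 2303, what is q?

Using pq = gcd(p,q)·lcm(p,q) = 49·156604 = 7673596, we get q = 7673596/2303 = 3332.

3332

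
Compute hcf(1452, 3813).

3

Euclid: 3813 = 2·1452 + 909; 1452 = 1·909 + 543; 909 = 1·543 + 366; 543 = 1·366 + 177; 366 = 2·177 + 12; 177 = 14·12 + 9; 12 = 1·9 + 3; 9 = 3·3 + 0. Last nonzero remainder: 3.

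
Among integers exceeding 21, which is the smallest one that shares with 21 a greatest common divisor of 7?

21 = 7·3. Any x with gcd(x, 21) = 7 is a multiple of 7, say 7s, with s coprime to 3.
Need s > 21/7, so s ≥ 4. First s ≥ 4 with gcd(s, 3) = 1 is s = 4. Thus x = 7·4 = 28.

28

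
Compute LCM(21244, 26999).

573566756

gcd first: 26999 = 1·21244 + 5755; 21244 = 3·5755 + 3979; 5755 = 1·3979 + 1776; 3979 = 2·1776 + 427; 1776 = 4·427 + 68; 427 = 6·68 + 19; 68 = 3·19 + 11; 19 = 1·11 + 8; 11 = 1·8 + 3; 8 = 2·3 + 2; 3 = 1·2 + 1; 2 = 2·1 + 0 → gcd = 1
lcm = 21244·26999/gcd = 573566756/1 = 573566756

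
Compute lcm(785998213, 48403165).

785998213 = 7 · 11² · 13² · 17² · 19; 48403165 = 5 · 17² · 19 · 41 · 43
max exponents: 5 · 7 · 11² · 13² · 17² · 19 · 41 · 43 = 6928574247595

6928574247595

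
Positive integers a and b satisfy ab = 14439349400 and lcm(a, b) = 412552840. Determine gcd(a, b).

35

From gcd × lcm = ab: gcd = 14439349400 / 412552840 = 35.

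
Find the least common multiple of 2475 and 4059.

101475

gcd first: 4059 = 1·2475 + 1584; 2475 = 1·1584 + 891; 1584 = 1·891 + 693; 891 = 1·693 + 198; 693 = 3·198 + 99; 198 = 2·99 + 0 → gcd = 99
lcm = 2475·4059/gcd = 10046025/99 = 101475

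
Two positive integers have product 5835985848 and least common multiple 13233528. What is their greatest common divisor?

gcd·lcm = product, so gcd = 5835985848/13233528 = 441.

441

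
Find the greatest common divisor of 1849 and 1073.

1

1849 = 43²
1073 = 29 · 37
Common: 1 = 1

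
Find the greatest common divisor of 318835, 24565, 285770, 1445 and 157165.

318835 = 5 · 11² · 17 · 31; 24565 = 5 · 17³; 285770 = 2 · 5 · 17 · 41²; 1445 = 5 · 17²; 157165 = 5 · 17 · 43²
gcd takes min exponent of each prime: 5 · 17 = 85

85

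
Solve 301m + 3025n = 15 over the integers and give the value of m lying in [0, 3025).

3015

Euclid: 3025 = 10·301 + 15; 301 = 20·15 + 1; 15 = 15·1 + 0 → gcd = 1; 15 = 1·15.
Back-substitution yields 301·(201) + 3025·(-20) = 1, so one solution is m = 201·15 = 3015, n = -20·15 = -300.
Solutions in m differ by 3025/1 = 3025; the one in [0, 3025) is 3015 mod 3025 = 3015.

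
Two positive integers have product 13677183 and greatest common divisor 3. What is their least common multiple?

Since gcd(u,v)·lcm(u,v) = uv, lcm = 13677183/3 = 4559061.

4559061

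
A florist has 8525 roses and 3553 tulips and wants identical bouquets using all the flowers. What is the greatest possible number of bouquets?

11

Euclid: 8525 = 2·3553 + 1419; 3553 = 2·1419 + 715; 1419 = 1·715 + 704; 715 = 1·704 + 11; 704 = 64·11 + 0. Last nonzero remainder: 11.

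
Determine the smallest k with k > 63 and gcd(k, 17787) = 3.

Multiples of 3 above 63: 3·22, 3·23, … . Need the cofactor coprime to 17787/3 = 5929.
Checking s = 22, 23, … the first with gcd(s, 5929) = 1 is s = 23, giving 69.

69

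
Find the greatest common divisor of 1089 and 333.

Euclid: 1089 = 3·333 + 90; 333 = 3·90 + 63; 90 = 1·63 + 27; 63 = 2·27 + 9; 27 = 3·9 + 0. Last nonzero remainder: 9.

9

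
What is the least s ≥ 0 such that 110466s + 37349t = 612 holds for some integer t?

gcd(110466, 37349) = 17 (Euclid: 110466 = 2·37349 + 35768; 37349 = 1·35768 + 1581; 35768 = 22·1581 + 986; 1581 = 1·986 + 595; 986 = 1·595 + 391; 595 = 1·391 + 204; 391 = 1·204 + 187; 204 = 1·187 + 17; 187 = 11·17 + 0), and 17 | 612.
Extended Euclid: 110466·(-189) + 37349·(559) = 17. Scale by 36: s₀ = -6804.
General solution s = s₀ + 2197k; reducing mod 2197 gives s = 1984 (and t = -5868).

1984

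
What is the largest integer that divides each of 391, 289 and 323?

17

gcd(391, 289): 391 = 1·289 + 102; 289 = 2·102 + 85; 102 = 1·85 + 17; 85 = 5·17 + 0 → 17
gcd(17, 323): 323 = 19·17 + 0 → 17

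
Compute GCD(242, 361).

1

Euclid: 361 = 1·242 + 119; 242 = 2·119 + 4; 119 = 29·4 + 3; 4 = 1·3 + 1; 3 = 3·1 + 0. Last nonzero remainder: 1.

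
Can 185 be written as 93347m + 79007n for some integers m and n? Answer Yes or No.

Yes

gcd(93347, 79007): 93347 = 1·79007 + 14340; 79007 = 5·14340 + 7307; 14340 = 1·7307 + 7033; 7307 = 1·7033 + 274; 7033 = 25·274 + 183; 274 = 1·183 + 91; 183 = 2·91 + 1; 91 = 91·1 + 0 → 1
1 divides 185, so a solution exists.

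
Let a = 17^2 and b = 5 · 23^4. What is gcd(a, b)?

1

min exponent per shared prime: (none) = 1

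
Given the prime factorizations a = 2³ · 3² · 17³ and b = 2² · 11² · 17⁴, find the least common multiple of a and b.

727634952

max exponent per prime: 2³ · 3² · 11² · 17⁴ = 727634952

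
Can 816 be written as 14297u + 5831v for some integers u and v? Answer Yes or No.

Yes

gcd(14297, 5831): 14297 = 2·5831 + 2635; 5831 = 2·2635 + 561; 2635 = 4·561 + 391; 561 = 1·391 + 170; 391 = 2·170 + 51; 170 = 3·51 + 17; 51 = 3·17 + 0 → 17
17 divides 816, so a solution exists.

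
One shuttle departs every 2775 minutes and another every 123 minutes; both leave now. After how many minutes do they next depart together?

113775

2775 = 3 · 5² · 37; 123 = 3 · 41
max exponents: 3 · 5² · 37 · 41 = 113775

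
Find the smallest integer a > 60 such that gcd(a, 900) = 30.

Multiples of 30 above 60: 30·3, 30·4, … . Need the cofactor coprime to 900/30 = 30.
Checking s = 3, 4, … the first with gcd(s, 30) = 1 is s = 7, giving 210.

210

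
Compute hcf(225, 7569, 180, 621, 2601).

gcd(225, 7569): 7569 = 33·225 + 144; 225 = 1·144 + 81; 144 = 1·81 + 63; 81 = 1·63 + 18; 63 = 3·18 + 9; 18 = 2·9 + 0 → 9
gcd(9, 180): 180 = 20·9 + 0 → 9
gcd(9, 621): 621 = 69·9 + 0 → 9
gcd(9, 2601): 2601 = 289·9 + 0 → 9

9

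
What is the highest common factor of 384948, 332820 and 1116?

36

384948 = 2² · 3² · 17² · 37; 332820 = 2² · 3² · 5 · 43²; 1116 = 2² · 3² · 31
gcd takes min exponent of each prime: 2² · 3² = 36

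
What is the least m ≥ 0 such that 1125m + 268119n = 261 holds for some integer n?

Euclid: 268119 = 238·1125 + 369; 1125 = 3·369 + 18; 369 = 20·18 + 9; 18 = 2·9 + 0 → gcd = 9; 261 = 9·29.
Back-substitution yields 1125·(-14538) + 268119·(61) = 9, so one solution is m = -14538·29 = -421602, n = 61·29 = 1769.
Solutions in m differ by 268119/9 = 29791; the one in [0, 29791) is -421602 mod 29791 = 25263.

25263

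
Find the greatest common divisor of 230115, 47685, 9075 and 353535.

230115 = 3 · 5 · 23² · 29; 47685 = 3 · 5 · 11 · 17²; 9075 = 3 · 5² · 11²; 353535 = 3 · 5 · 7² · 13 · 37
gcd takes min exponent of each prime: 3 · 5 = 15

15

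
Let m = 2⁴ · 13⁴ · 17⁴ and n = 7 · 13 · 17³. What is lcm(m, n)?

267169647472

max exponent per prime: 2⁴ · 7 · 13⁴ · 17⁴ = 267169647472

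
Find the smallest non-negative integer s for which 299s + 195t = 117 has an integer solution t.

3

Reduce mod 195: 299s ≡ 117 (mod 195). With g = gcd(299, 195) = 13 dividing 117, divide through: 23s ≡ 9 (mod 15).
Since gcd(23, 15) = 1, s ≡ 9·(23)⁻¹ ≡ 3 (mod 15). Smallest non-negative: 3.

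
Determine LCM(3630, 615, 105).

lcm(3630, 615) = 3630·615/gcd = 2232450/15 = 148830
lcm(148830, 105) = 148830·105/gcd = 15627150/15 = 1041810

1041810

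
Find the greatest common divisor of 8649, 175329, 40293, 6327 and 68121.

9

gcd(8649, 175329): 175329 = 20·8649 + 2349; 8649 = 3·2349 + 1602; 2349 = 1·1602 + 747; 1602 = 2·747 + 108; 747 = 6·108 + 99; 108 = 1·99 + 9; 99 = 11·9 + 0 → 9
gcd(9, 40293): 40293 = 4477·9 + 0 → 9
gcd(9, 6327): 6327 = 703·9 + 0 → 9
gcd(9, 68121): 68121 = 7569·9 + 0 → 9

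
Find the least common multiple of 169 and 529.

169 = 13²; 529 = 23²
max exponents: 13² · 23² = 89401

89401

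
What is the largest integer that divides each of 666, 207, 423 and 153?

gcd(666, 207): 666 = 3·207 + 45; 207 = 4·45 + 27; 45 = 1·27 + 18; 27 = 1·18 + 9; 18 = 2·9 + 0 → 9
gcd(9, 423): 423 = 47·9 + 0 → 9
gcd(9, 153): 153 = 17·9 + 0 → 9

9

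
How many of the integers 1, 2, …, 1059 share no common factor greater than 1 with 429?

429 = 3·11·13. Inclusion–exclusion on these primes:
1059 − ⌊1059/3⌋ − ⌊1059/11⌋ − ⌊1059/13⌋ + ⌊1059/33⌋ + ⌊1059/39⌋ + ⌊1059/143⌋ − ⌊1059/429⌋ = 593

593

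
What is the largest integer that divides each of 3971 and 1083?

Euclid: 3971 = 3·1083 + 722; 1083 = 1·722 + 361; 722 = 2·361 + 0. Last nonzero remainder: 361.

361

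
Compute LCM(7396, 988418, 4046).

7394408432572

7396 = 2² · 43²; 988418 = 2 · 19² · 37²; 4046 = 2 · 7 · 17²
lcm takes max exponent of each prime: 2² · 7 · 17² · 19² · 37² · 43² = 7394408432572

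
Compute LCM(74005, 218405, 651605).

74005 = 5 · 19² · 41; 218405 = 5 · 11² · 19²; 651605 = 5 · 19⁴
lcm takes max exponent of each prime: 5 · 11² · 19⁴ · 41 = 3232612405

3232612405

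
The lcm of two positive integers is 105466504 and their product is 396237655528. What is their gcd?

3757

From gcd × lcm = uv: gcd = 396237655528 / 105466504 = 3757.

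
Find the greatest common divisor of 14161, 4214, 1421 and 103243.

14161 = 7² · 17²; 4214 = 2 · 7² · 43; 1421 = 7² · 29; 103243 = 7⁴ · 43
gcd takes min exponent of each prime: 7² = 49

49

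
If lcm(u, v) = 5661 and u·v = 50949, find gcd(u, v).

9

From gcd × lcm = uv: gcd = 50949 / 5661 = 9.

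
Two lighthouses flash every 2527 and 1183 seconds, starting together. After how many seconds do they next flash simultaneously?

2527 = 7 · 19²; 1183 = 7 · 13²
max exponents: 7 · 13² · 19² = 427063

427063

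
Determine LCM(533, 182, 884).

253708

533 = 13 · 41; 182 = 2 · 7 · 13; 884 = 2² · 13 · 17
lcm takes max exponent of each prime: 2² · 7 · 13 · 17 · 41 = 253708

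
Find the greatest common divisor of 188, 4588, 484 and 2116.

gcd(188, 4588): 4588 = 24·188 + 76; 188 = 2·76 + 36; 76 = 2·36 + 4; 36 = 9·4 + 0 → 4
gcd(4, 484): 484 = 121·4 + 0 → 4
gcd(4, 2116): 2116 = 529·4 + 0 → 4

4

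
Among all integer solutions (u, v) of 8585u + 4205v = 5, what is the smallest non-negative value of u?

gcd(8585, 4205) = 5 (Euclid: 8585 = 2·4205 + 175; 4205 = 24·175 + 5; 175 = 35·5 + 0), and 5 | 5.
Extended Euclid: 8585·(-24) + 4205·(49) = 5. Scale by 1: u₀ = -24.
General solution u = u₀ + 841t; reducing mod 841 gives u = 817 (and v = -1668).

817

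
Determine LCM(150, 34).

150 = 2 · 3 · 5²; 34 = 2 · 17
max exponents: 2 · 3 · 5² · 17 = 2550

2550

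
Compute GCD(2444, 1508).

52

2444 = 2² · 13 · 47
1508 = 2² · 13 · 29
Common: 2² · 13 = 52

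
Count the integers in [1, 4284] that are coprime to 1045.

2952

1045 = 5·11·19. Inclusion–exclusion on these primes:
4284 − ⌊4284/5⌋ − ⌊4284/11⌋ − ⌊4284/19⌋ + ⌊4284/55⌋ + ⌊4284/95⌋ + ⌊4284/209⌋ − ⌊4284/1045⌋ = 2952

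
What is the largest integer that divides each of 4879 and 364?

7

4879 = 7 · 17 · 41
364 = 2² · 7 · 13
Common: 7 = 7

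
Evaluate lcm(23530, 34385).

12447370

23530 = 2 · 5 · 13 · 181; 34385 = 5 · 13 · 23²
max exponents: 2 · 5 · 13 · 23² · 181 = 12447370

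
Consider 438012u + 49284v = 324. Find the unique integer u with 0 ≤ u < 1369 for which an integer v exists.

gcd(438012, 49284) = 36 (Euclid: 438012 = 8·49284 + 43740; 49284 = 1·43740 + 5544; 43740 = 7·5544 + 4932; 5544 = 1·4932 + 612; 4932 = 8·612 + 36; 612 = 17·36 + 0), and 36 | 324.
Extended Euclid: 438012·(80) + 49284·(-711) = 36. Scale by 9: u₀ = 720.
General solution u = u₀ + 1369t; reducing mod 1369 gives u = 720 (and v = -6399).

720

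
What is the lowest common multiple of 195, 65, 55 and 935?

lcm(195, 65) = 195·65/gcd = 12675/65 = 195
lcm(195, 55) = 195·55/gcd = 10725/5 = 2145
lcm(2145, 935) = 2145·935/gcd = 2005575/55 = 36465

36465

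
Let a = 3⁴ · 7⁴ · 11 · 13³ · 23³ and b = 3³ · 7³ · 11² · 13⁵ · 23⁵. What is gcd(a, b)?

min exponent per shared prime: 3³ · 7³ · 11 · 13³ · 23³ = 2723103412029

2723103412029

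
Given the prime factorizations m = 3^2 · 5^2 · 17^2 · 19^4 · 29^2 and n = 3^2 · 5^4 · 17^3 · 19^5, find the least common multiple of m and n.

57548405022001875

max exponent per prime: 3^2 · 5^4 · 17^3 · 19^5 · 29^2 = 57548405022001875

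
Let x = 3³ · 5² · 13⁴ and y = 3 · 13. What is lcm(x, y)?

max exponent per prime: 3³ · 5² · 13⁴ = 19278675

19278675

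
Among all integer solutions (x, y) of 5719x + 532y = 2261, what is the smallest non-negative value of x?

3

Reduce mod 532: 5719x ≡ 2261 (mod 532). With g = gcd(5719, 532) = 133 dividing 2261, divide through: 43x ≡ 17 (mod 4).
Since gcd(43, 4) = 1, x ≡ 17·(43)⁻¹ ≡ 3 (mod 4). Smallest non-negative: 3.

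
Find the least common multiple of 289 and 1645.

475405

289 = 17²; 1645 = 5 · 7 · 47
max exponents: 5 · 7 · 17² · 47 = 475405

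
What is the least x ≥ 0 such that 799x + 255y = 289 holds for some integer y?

1

gcd(799, 255) = 17 (Euclid: 799 = 3·255 + 34; 255 = 7·34 + 17; 34 = 2·17 + 0), and 17 | 289.
Extended Euclid: 799·(-7) + 255·(22) = 17. Scale by 17: x₀ = -119.
General solution x = x₀ + 15t; reducing mod 15 gives x = 1 (and y = -2).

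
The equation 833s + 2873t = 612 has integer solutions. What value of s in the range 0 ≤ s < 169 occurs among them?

118

Reduce mod 2873: 833s ≡ 612 (mod 2873). With g = gcd(833, 2873) = 17 dividing 612, divide through: 49s ≡ 36 (mod 169).
Since gcd(49, 169) = 1, s ≡ 36·(49)⁻¹ ≡ 118 (mod 169). Smallest non-negative: 118.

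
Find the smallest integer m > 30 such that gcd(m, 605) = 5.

gcd(m, 605) = 5 forces 5 | m; write m = 5s. Then gcd(5s, 5·121) = 5·gcd(s, 121), so need gcd(s, 121) = 1.
5s > 30 gives s ≥ 7. The least s ≥ 7 coprime to 121 is 7, so m = 5·7 = 35.

35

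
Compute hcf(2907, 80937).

153

Euclid: 80937 = 27·2907 + 2448; 2907 = 1·2448 + 459; 2448 = 5·459 + 153; 459 = 3·153 + 0. Last nonzero remainder: 153.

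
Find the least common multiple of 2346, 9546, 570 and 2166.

6737137230

2346 = 2 · 3 · 17 · 23; 9546 = 2 · 3 · 37 · 43; 570 = 2 · 3 · 5 · 19; 2166 = 2 · 3 · 19²
lcm takes max exponent of each prime: 2 · 3 · 5 · 17 · 19² · 23 · 37 · 43 = 6737137230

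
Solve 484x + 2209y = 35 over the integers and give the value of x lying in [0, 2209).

1812

Reduce mod 2209: 484x ≡ 35 (mod 2209). With g = gcd(484, 2209) = 1 dividing 35, divide through: 484x ≡ 35 (mod 2209).
Since gcd(484, 2209) = 1, x ≡ 35·(484)⁻¹ ≡ 1812 (mod 2209). Smallest non-negative: 1812.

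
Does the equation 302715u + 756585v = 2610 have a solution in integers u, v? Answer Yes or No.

By Bézout, 302715u + 756585v = 2610 has integer solutions iff gcd(302715, 756585) | 2610.
Euclid: 756585 = 2·302715 + 151155; 302715 = 2·151155 + 405; 151155 = 373·405 + 90; 405 = 4·90 + 45; 90 = 2·45 + 0. gcd = 45; 2610 mod 45 = 0. Yes.

Yes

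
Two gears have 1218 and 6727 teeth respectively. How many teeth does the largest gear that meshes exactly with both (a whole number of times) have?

Euclid: 6727 = 5·1218 + 637; 1218 = 1·637 + 581; 637 = 1·581 + 56; 581 = 10·56 + 21; 56 = 2·21 + 14; 21 = 1·14 + 7; 14 = 2·7 + 0. Last nonzero remainder: 7.

7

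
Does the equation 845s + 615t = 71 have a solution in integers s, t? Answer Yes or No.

gcd(845, 615): 845 = 1·615 + 230; 615 = 2·230 + 155; 230 = 1·155 + 75; 155 = 2·75 + 5; 75 = 15·5 + 0 → 5
5 does not divide 71, so a solution does not exist.

No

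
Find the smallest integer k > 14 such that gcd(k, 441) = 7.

gcd(k, 441) = 7 forces 7 | k; write k = 7s. Then gcd(7s, 7·63) = 7·gcd(s, 63), so need gcd(s, 63) = 1.
7s > 14 gives s ≥ 3. The least s ≥ 3 coprime to 63 is 4, so k = 7·4 = 28.

28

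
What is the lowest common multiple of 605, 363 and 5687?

85305

lcm(605, 363) = 605·363/gcd = 219615/121 = 1815
lcm(1815, 5687) = 1815·5687/gcd = 10321905/121 = 85305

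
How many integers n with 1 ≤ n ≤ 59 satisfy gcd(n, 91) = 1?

47

Prime factors of 91: 7, 13. Count integers ≤ 59 divisible by none of them.
By inclusion–exclusion: 59 − ⌊59/7⌋ − ⌊59/13⌋ + ⌊59/91⌋ = 47.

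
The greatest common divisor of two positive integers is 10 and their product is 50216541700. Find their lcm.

Since gcd(u,v)·lcm(u,v) = uv, lcm = 50216541700/10 = 5021654170.

5021654170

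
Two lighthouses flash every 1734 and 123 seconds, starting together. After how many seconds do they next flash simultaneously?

1734 = 2 · 3 · 17²; 123 = 3 · 41
max exponents: 2 · 3 · 17² · 41 = 71094

71094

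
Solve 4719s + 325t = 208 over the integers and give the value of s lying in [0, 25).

7

Reduce mod 325: 4719s ≡ 208 (mod 325). With g = gcd(4719, 325) = 13 dividing 208, divide through: 363s ≡ 16 (mod 25).
Since gcd(363, 25) = 1, s ≡ 16·(363)⁻¹ ≡ 7 (mod 25). Smallest non-negative: 7.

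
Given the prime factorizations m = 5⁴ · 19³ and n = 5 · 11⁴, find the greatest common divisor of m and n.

5

min exponent per shared prime: 5 = 5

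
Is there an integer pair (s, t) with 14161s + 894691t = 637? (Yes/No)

Yes

By Bézout, 14161s + 894691t = 637 has integer solutions iff gcd(14161, 894691) | 637.
Euclid: 894691 = 63·14161 + 2548; 14161 = 5·2548 + 1421; 2548 = 1·1421 + 1127; 1421 = 1·1127 + 294; 1127 = 3·294 + 245; 294 = 1·245 + 49; 245 = 5·49 + 0. gcd = 49; 637 mod 49 = 0. Yes.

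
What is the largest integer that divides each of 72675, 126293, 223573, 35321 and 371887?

gcd(72675, 126293): 126293 = 1·72675 + 53618; 72675 = 1·53618 + 19057; 53618 = 2·19057 + 15504; 19057 = 1·15504 + 3553; 15504 = 4·3553 + 1292; 3553 = 2·1292 + 969; 1292 = 1·969 + 323; 969 = 3·323 + 0 → 323
gcd(323, 223573): 223573 = 692·323 + 57; 323 = 5·57 + 38; 57 = 1·38 + 19; 38 = 2·19 + 0 → 19
gcd(19, 35321): 35321 = 1859·19 + 0 → 19
gcd(19, 371887): 371887 = 19573·19 + 0 → 19

19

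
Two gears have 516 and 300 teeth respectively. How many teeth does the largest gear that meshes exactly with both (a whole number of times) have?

12

Euclid: 516 = 1·300 + 216; 300 = 1·216 + 84; 216 = 2·84 + 48; 84 = 1·48 + 36; 48 = 1·36 + 12; 36 = 3·12 + 0. Last nonzero remainder: 12.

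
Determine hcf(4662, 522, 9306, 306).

gcd(4662, 522): 4662 = 8·522 + 486; 522 = 1·486 + 36; 486 = 13·36 + 18; 36 = 2·18 + 0 → 18
gcd(18, 9306): 9306 = 517·18 + 0 → 18
gcd(18, 306): 306 = 17·18 + 0 → 18

18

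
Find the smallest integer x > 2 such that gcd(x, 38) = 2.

4

38 = 2·19. Any x with gcd(x, 38) = 2 is a multiple of 2, say 2s, with s coprime to 19.
Need s > 2/2, so s ≥ 2. First s ≥ 2 with gcd(s, 19) = 1 is s = 2. Thus x = 2·2 = 4.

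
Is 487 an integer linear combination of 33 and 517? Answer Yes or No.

gcd(33, 517): 517 = 15·33 + 22; 33 = 1·22 + 11; 22 = 2·11 + 0 → 11
11 does not divide 487, so a solution does not exist.

No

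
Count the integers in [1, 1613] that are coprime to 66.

489

Prime factors of 66: 2, 3, 11. Count integers ≤ 1613 divisible by none of them.
By inclusion–exclusion: 1613 − ⌊1613/2⌋ − ⌊1613/3⌋ − ⌊1613/11⌋ + ⌊1613/6⌋ + ⌊1613/22⌋ + ⌊1613/33⌋ − ⌊1613/66⌋ = 489.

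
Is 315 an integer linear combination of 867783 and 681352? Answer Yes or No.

Yes

gcd(867783, 681352): 867783 = 1·681352 + 186431; 681352 = 3·186431 + 122059; 186431 = 1·122059 + 64372; 122059 = 1·64372 + 57687; 64372 = 1·57687 + 6685; 57687 = 8·6685 + 4207; 6685 = 1·4207 + 2478; 4207 = 1·2478 + 1729; 2478 = 1·1729 + 749; 1729 = 2·749 + 231; 749 = 3·231 + 56; 231 = 4·56 + 7; 56 = 8·7 + 0 → 7
7 divides 315, so a solution exists.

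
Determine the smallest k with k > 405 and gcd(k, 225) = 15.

420

Multiples of 15 above 405: 15·28, 15·29, … . Need the cofactor coprime to 225/15 = 15.
Checking s = 28, 29, … the first with gcd(s, 15) = 1 is s = 28, giving 420.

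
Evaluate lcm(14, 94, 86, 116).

1641052

14 = 2 · 7; 94 = 2 · 47; 86 = 2 · 43; 116 = 2² · 29
lcm takes max exponent of each prime: 2² · 7 · 29 · 43 · 47 = 1641052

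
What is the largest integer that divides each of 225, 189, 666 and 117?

9

225 = 3² · 5²; 189 = 3³ · 7; 666 = 2 · 3² · 37; 117 = 3² · 13
gcd takes min exponent of each prime: 3² = 9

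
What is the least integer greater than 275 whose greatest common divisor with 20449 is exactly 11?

297

gcd(x, 20449) = 11 forces 11 | x; write x = 11s. Then gcd(11s, 11·1859) = 11·gcd(s, 1859), so need gcd(s, 1859) = 1.
11s > 275 gives s ≥ 26. The least s ≥ 26 coprime to 1859 is 27, so x = 11·27 = 297.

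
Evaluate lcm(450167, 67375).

gcd first: 450167 = 6·67375 + 45917; 67375 = 1·45917 + 21458; 45917 = 2·21458 + 3001; 21458 = 7·3001 + 451; 3001 = 6·451 + 295; 451 = 1·295 + 156; 295 = 1·156 + 139; 156 = 1·139 + 17; 139 = 8·17 + 3; 17 = 5·3 + 2; 3 = 1·2 + 1; 2 = 2·1 + 0 → gcd = 1
lcm = 450167·67375/gcd = 30330001625/1 = 30330001625

30330001625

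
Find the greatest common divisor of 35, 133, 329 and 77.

gcd(35, 133): 133 = 3·35 + 28; 35 = 1·28 + 7; 28 = 4·7 + 0 → 7
gcd(7, 329): 329 = 47·7 + 0 → 7
gcd(7, 77): 77 = 11·7 + 0 → 7

7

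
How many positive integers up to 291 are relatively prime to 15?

15 = 3·5. Inclusion–exclusion on these primes:
291 − ⌊291/3⌋ − ⌊291/5⌋ + ⌊291/15⌋ = 155

155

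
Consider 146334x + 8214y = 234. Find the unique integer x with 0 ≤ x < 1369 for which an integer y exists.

173

Reduce mod 8214: 146334x ≡ 234 (mod 8214). With g = gcd(146334, 8214) = 6 dividing 234, divide through: 24389x ≡ 39 (mod 1369).
Since gcd(24389, 1369) = 1, x ≡ 39·(24389)⁻¹ ≡ 173 (mod 1369). Smallest non-negative: 173.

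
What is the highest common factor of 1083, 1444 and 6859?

361

1083 = 3 · 19²; 1444 = 2² · 19²; 6859 = 19³
gcd takes min exponent of each prime: 19² = 361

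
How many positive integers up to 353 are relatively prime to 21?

Prime factors of 21: 3, 7. Count integers ≤ 353 divisible by none of them.
By inclusion–exclusion: 353 − ⌊353/3⌋ − ⌊353/7⌋ + ⌊353/21⌋ = 202.

202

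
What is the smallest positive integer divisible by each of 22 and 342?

22 = 2 · 11; 342 = 2 · 3² · 19
max exponents: 2 · 3² · 11 · 19 = 3762

3762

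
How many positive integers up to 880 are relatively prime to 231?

457

231 = 3·7·11. Inclusion–exclusion on these primes:
880 − ⌊880/3⌋ − ⌊880/7⌋ − ⌊880/11⌋ + ⌊880/21⌋ + ⌊880/33⌋ + ⌊880/77⌋ − ⌊880/231⌋ = 457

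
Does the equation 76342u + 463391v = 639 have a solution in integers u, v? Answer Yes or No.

By Bézout, 76342u + 463391v = 639 has integer solutions iff gcd(76342, 463391) | 639.
Euclid: 463391 = 6·76342 + 5339; 76342 = 14·5339 + 1596; 5339 = 3·1596 + 551; 1596 = 2·551 + 494; 551 = 1·494 + 57; 494 = 8·57 + 38; 57 = 1·38 + 19; 38 = 2·19 + 0. gcd = 19; 639 mod 19 = 12. No.

No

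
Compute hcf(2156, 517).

11

Euclid: 2156 = 4·517 + 88; 517 = 5·88 + 77; 88 = 1·77 + 11; 77 = 7·11 + 0. Last nonzero remainder: 11.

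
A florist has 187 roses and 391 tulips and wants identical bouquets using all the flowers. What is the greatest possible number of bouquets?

17

Euclid: 391 = 2·187 + 17; 187 = 11·17 + 0. Last nonzero remainder: 17.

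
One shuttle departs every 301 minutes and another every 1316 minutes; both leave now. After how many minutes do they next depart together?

301 = 7 · 43; 1316 = 2² · 7 · 47
max exponents: 2² · 7 · 43 · 47 = 56588

56588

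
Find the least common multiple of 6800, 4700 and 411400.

lcm(6800, 4700) = 6800·4700/gcd = 31960000/100 = 319600
lcm(319600, 411400) = 319600·411400/gcd = 131483440000/3400 = 38671600

38671600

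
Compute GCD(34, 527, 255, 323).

17

34 = 2 · 17; 527 = 17 · 31; 255 = 3 · 5 · 17; 323 = 17 · 19
gcd takes min exponent of each prime: 17 = 17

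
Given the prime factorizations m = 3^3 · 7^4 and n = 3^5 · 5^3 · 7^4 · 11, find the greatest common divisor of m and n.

min exponent per shared prime: 3^3 · 7^4 = 64827

64827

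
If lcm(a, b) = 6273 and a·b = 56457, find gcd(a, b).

9

gcd·lcm = product, so gcd = 56457/6273 = 9.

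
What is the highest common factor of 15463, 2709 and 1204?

gcd(15463, 2709): 15463 = 5·2709 + 1918; 2709 = 1·1918 + 791; 1918 = 2·791 + 336; 791 = 2·336 + 119; 336 = 2·119 + 98; 119 = 1·98 + 21; 98 = 4·21 + 14; 21 = 1·14 + 7; 14 = 2·7 + 0 → 7
gcd(7, 1204): 1204 = 172·7 + 0 → 7

7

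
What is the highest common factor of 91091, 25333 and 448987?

91091 = 7² · 11 · 13²; 25333 = 7² · 11 · 47; 448987 = 7⁴ · 11 · 17
gcd takes min exponent of each prime: 7² · 11 = 539

539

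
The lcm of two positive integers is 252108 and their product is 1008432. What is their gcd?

4

From gcd × lcm = mn: gcd = 1008432 / 252108 = 4.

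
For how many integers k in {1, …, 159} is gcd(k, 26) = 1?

Prime factors of 26: 2, 13. Count integers ≤ 159 divisible by none of them.
By inclusion–exclusion: 159 − ⌊159/2⌋ − ⌊159/13⌋ + ⌊159/26⌋ = 74.

74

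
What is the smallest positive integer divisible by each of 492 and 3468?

492 = 2² · 3 · 41; 3468 = 2² · 3 · 17²
max exponents: 2² · 3 · 17² · 41 = 142188

142188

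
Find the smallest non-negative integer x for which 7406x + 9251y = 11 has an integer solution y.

gcd(7406, 9251) = 1 (Euclid: 9251 = 1·7406 + 1845; 7406 = 4·1845 + 26; 1845 = 70·26 + 25; 26 = 1·25 + 1; 25 = 25·1 + 0), and 1 | 11.
Extended Euclid: 7406·(356) + 9251·(-285) = 1. Scale by 11: x₀ = 3916.
General solution x = x₀ + 9251t; reducing mod 9251 gives x = 3916 (and y = -3135).

3916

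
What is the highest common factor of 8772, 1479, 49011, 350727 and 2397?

51

gcd(8772, 1479): 8772 = 5·1479 + 1377; 1479 = 1·1377 + 102; 1377 = 13·102 + 51; 102 = 2·51 + 0 → 51
gcd(51, 49011): 49011 = 961·51 + 0 → 51
gcd(51, 350727): 350727 = 6877·51 + 0 → 51
gcd(51, 2397): 2397 = 47·51 + 0 → 51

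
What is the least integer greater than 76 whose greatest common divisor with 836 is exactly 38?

836 = 38·22. Any a with gcd(a, 836) = 38 is a multiple of 38, say 38s, with s coprime to 22.
Need s > 76/38, so s ≥ 3. First s ≥ 3 with gcd(s, 22) = 1 is s = 3. Thus a = 38·3 = 114.

114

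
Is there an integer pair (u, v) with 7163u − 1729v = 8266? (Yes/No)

No

By Bézout, 7163u − 1729v = 8266 has integer solutions iff gcd(7163, 1729) | 8266.
Euclid: 7163 = 4·1729 + 247; 1729 = 7·247 + 0. gcd = 247; 8266 mod 247 = 115. No.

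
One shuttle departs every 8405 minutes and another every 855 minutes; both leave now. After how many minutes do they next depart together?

1437255

8405 = 5 · 41²; 855 = 3² · 5 · 19
max exponents: 3² · 5 · 19 · 41² = 1437255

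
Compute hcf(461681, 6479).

209

461681 = 11 · 19 · 47²
6479 = 11 · 19 · 31
Common: 11 · 19 = 209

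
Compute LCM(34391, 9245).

34391 = 7 · 17³; 9245 = 5 · 43²
max exponents: 5 · 7 · 17³ · 43² = 317944795

317944795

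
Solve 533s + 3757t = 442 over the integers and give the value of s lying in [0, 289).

Reduce mod 3757: 533s ≡ 442 (mod 3757). With g = gcd(533, 3757) = 13 dividing 442, divide through: 41s ≡ 34 (mod 289).
Since gcd(41, 289) = 1, s ≡ 34·(41)⁻¹ ≡ 170 (mod 289). Smallest non-negative: 170.

170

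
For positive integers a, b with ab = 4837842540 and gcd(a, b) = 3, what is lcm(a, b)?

1612614180

For any two positive integers, gcd × lcm equals their product. Hence lcm = 4837842540 / 3 = 1612614180.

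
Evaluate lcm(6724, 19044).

gcd first: 19044 = 2·6724 + 5596; 6724 = 1·5596 + 1128; 5596 = 4·1128 + 1084; 1128 = 1·1084 + 44; 1084 = 24·44 + 28; 44 = 1·28 + 16; 28 = 1·16 + 12; 16 = 1·12 + 4; 12 = 3·4 + 0 → gcd = 4
lcm = 6724·19044/gcd = 128051856/4 = 32012964

32012964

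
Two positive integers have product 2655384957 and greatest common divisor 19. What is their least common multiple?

139757103

gcd·lcm = product, so lcm = 2655384957/19 = 139757103.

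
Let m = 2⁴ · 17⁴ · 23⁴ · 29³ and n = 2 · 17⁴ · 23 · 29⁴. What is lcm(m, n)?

max exponent per prime: 2⁴ · 17⁴ · 23⁴ · 29⁴ = 264495936231555856

264495936231555856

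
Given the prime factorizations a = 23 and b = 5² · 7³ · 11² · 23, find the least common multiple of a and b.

max exponent per prime: 5² · 7³ · 11² · 23 = 23864225

23864225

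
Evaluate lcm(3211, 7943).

150917

3211 = 13² · 19; 7943 = 13² · 47
max exponents: 13² · 19 · 47 = 150917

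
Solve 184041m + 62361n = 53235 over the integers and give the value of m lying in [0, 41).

Reduce mod 62361: 184041m ≡ 53235 (mod 62361). With g = gcd(184041, 62361) = 1521 dividing 53235, divide through: 121m ≡ 35 (mod 41).
Since gcd(121, 41) = 1, m ≡ 35·(121)⁻¹ ≡ 3 (mod 41). Smallest non-negative: 3.

3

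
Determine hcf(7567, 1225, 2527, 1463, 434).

7

gcd(7567, 1225): 7567 = 6·1225 + 217; 1225 = 5·217 + 140; 217 = 1·140 + 77; 140 = 1·77 + 63; 77 = 1·63 + 14; 63 = 4·14 + 7; 14 = 2·7 + 0 → 7
gcd(7, 2527): 2527 = 361·7 + 0 → 7
gcd(7, 1463): 1463 = 209·7 + 0 → 7
gcd(7, 434): 434 = 62·7 + 0 → 7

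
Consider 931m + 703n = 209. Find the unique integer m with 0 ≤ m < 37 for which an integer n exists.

4

Reduce mod 703: 931m ≡ 209 (mod 703). With g = gcd(931, 703) = 19 dividing 209, divide through: 49m ≡ 11 (mod 37).
Since gcd(49, 37) = 1, m ≡ 11·(49)⁻¹ ≡ 4 (mod 37). Smallest non-negative: 4.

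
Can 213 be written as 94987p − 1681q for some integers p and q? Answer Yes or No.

gcd(94987, 1681): 94987 = 56·1681 + 851; 1681 = 1·851 + 830; 851 = 1·830 + 21; 830 = 39·21 + 11; 21 = 1·11 + 10; 11 = 1·10 + 1; 10 = 10·1 + 0 → 1
1 divides 213, so a solution exists.

Yes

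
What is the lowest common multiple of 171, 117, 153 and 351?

lcm(171, 117) = 171·117/gcd = 20007/9 = 2223
lcm(2223, 153) = 2223·153/gcd = 340119/9 = 37791
lcm(37791, 351) = 37791·351/gcd = 13264641/117 = 113373

113373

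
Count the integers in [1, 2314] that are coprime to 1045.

1045 = 5·11·19. Inclusion–exclusion on these primes:
2314 − ⌊2314/5⌋ − ⌊2314/11⌋ − ⌊2314/19⌋ + ⌊2314/55⌋ + ⌊2314/95⌋ + ⌊2314/209⌋ − ⌊2314/1045⌋ = 1596

1596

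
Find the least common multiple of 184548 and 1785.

15686580

184548 = 2² · 3 · 7 · 13³; 1785 = 3 · 5 · 7 · 17
max exponents: 2² · 3 · 5 · 7 · 13³ · 17 = 15686580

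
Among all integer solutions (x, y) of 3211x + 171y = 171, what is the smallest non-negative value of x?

0

Reduce mod 171: 3211x ≡ 171 (mod 171). With g = gcd(3211, 171) = 19 dividing 171, divide through: 169x ≡ 9 (mod 9).
Since gcd(169, 9) = 1, x ≡ 9·(169)⁻¹ ≡ 0 (mod 9). Smallest non-negative: 0.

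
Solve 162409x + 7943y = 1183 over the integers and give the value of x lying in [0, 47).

16

Euclid: 162409 = 20·7943 + 3549; 7943 = 2·3549 + 845; 3549 = 4·845 + 169; 845 = 5·169 + 0 → gcd = 169; 1183 = 169·7.
Back-substitution yields 162409·(9) + 7943·(-184) = 169, so one solution is x = 9·7 = 63, y = -184·7 = -1288.
Solutions in x differ by 7943/169 = 47; the one in [0, 47) is 63 mod 47 = 16.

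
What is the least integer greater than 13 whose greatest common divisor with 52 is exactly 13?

39

Multiples of 13 above 13: 13·2, 13·3, … . Need the cofactor coprime to 52/13 = 4.
Checking s = 2, 3, … the first with gcd(s, 4) = 1 is s = 3, giving 39.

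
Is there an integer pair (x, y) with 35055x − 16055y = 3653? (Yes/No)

No

gcd(35055, 16055): 35055 = 2·16055 + 2945; 16055 = 5·2945 + 1330; 2945 = 2·1330 + 285; 1330 = 4·285 + 190; 285 = 1·190 + 95; 190 = 2·95 + 0 → 95
95 does not divide 3653, so a solution does not exist.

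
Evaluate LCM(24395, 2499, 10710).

24395 = 5 · 7 · 17 · 41; 2499 = 3 · 7² · 17; 10710 = 2 · 3² · 5 · 7 · 17
lcm takes max exponent of each prime: 2 · 3² · 5 · 7² · 17 · 41 = 3073770

3073770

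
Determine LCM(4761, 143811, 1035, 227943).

lcm(4761, 143811) = 4761·143811/gcd = 684684171/9 = 76076019
lcm(76076019, 1035) = 76076019·1035/gcd = 78738679665/207 = 380380095
lcm(380380095, 227943) = 380380095·227943/gcd = 86704979994585/171 = 507046666635

507046666635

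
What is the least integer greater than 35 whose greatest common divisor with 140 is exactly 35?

gcd(x, 140) = 35 forces 35 | x; write x = 35s. Then gcd(35s, 35·4) = 35·gcd(s, 4), so need gcd(s, 4) = 1.
35s > 35 gives s ≥ 2. The least s ≥ 2 coprime to 4 is 3, so x = 35·3 = 105.

105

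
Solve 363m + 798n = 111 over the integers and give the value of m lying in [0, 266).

Reduce mod 798: 363m ≡ 111 (mod 798). With g = gcd(363, 798) = 3 dividing 111, divide through: 121m ≡ 37 (mod 266).
Since gcd(121, 266) = 1, m ≡ 37·(121)⁻¹ ≡ 141 (mod 266). Smallest non-negative: 141.

141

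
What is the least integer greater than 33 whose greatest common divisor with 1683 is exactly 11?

44

gcd(m, 1683) = 11 forces 11 | m; write m = 11s. Then gcd(11s, 11·153) = 11·gcd(s, 153), so need gcd(s, 153) = 1.
11s > 33 gives s ≥ 4. The least s ≥ 4 coprime to 153 is 4, so m = 11·4 = 44.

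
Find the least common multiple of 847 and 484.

gcd first: 847 = 1·484 + 363; 484 = 1·363 + 121; 363 = 3·121 + 0 → gcd = 121
lcm = 847·484/gcd = 409948/121 = 3388

3388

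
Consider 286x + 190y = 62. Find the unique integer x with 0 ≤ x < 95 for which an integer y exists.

62

gcd(286, 190) = 2 (Euclid: 286 = 1·190 + 96; 190 = 1·96 + 94; 96 = 1·94 + 2; 94 = 47·2 + 0), and 2 | 62.
Extended Euclid: 286·(2) + 190·(-3) = 2. Scale by 31: x₀ = 62.
General solution x = x₀ + 95t; reducing mod 95 gives x = 62 (and y = -93).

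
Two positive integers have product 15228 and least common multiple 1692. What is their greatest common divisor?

9

From gcd × lcm = pq: gcd = 15228 / 1692 = 9.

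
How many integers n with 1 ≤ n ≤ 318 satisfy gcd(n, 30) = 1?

85

Prime factors of 30: 2, 3, 5. Count integers ≤ 318 divisible by none of them.
By inclusion–exclusion: 318 − ⌊318/2⌋ − ⌊318/3⌋ − ⌊318/5⌋ + ⌊318/6⌋ + ⌊318/10⌋ + ⌊318/15⌋ − ⌊318/30⌋ = 85.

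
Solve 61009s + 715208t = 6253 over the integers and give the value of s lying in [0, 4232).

3517

Euclid: 715208 = 11·61009 + 44109; 61009 = 1·44109 + 16900; 44109 = 2·16900 + 10309; 16900 = 1·10309 + 6591; 10309 = 1·6591 + 3718; 6591 = 1·3718 + 2873; 3718 = 1·2873 + 845; 2873 = 3·845 + 338; 845 = 2·338 + 169; 338 = 2·169 + 0 → gcd = 169; 6253 = 169·37.
Back-substitution yields 61009·(-1735) + 715208·(148) = 169, so one solution is s = -1735·37 = -64195, t = 148·37 = 5476.
Solutions in s differ by 715208/169 = 4232; the one in [0, 4232) is -64195 mod 4232 = 3517.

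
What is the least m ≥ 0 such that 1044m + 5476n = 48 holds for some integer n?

598

Euclid: 5476 = 5·1044 + 256; 1044 = 4·256 + 20; 256 = 12·20 + 16; 20 = 1·16 + 4; 16 = 4·4 + 0 → gcd = 4; 48 = 4·12.
Back-substitution yields 1044·(278) + 5476·(-53) = 4, so one solution is m = 278·12 = 3336, n = -53·12 = -636.
Solutions in m differ by 5476/4 = 1369; the one in [0, 1369) is 3336 mod 1369 = 598.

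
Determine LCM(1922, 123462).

1922 = 2 · 31²; 123462 = 2 · 3² · 19³
max exponents: 2 · 3² · 19³ · 31² = 118646982

118646982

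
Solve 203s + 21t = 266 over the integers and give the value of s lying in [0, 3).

Euclid: 203 = 9·21 + 14; 21 = 1·14 + 7; 14 = 2·7 + 0 → gcd = 7; 266 = 7·38.
Back-substitution yields 203·(-1) + 21·(10) = 7, so one solution is s = -1·38 = -38, t = 10·38 = 380.
Solutions in s differ by 21/7 = 3; the one in [0, 3) is -38 mod 3 = 1.

1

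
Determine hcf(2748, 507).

3

Euclid: 2748 = 5·507 + 213; 507 = 2·213 + 81; 213 = 2·81 + 51; 81 = 1·51 + 30; 51 = 1·30 + 21; 30 = 1·21 + 9; 21 = 2·9 + 3; 9 = 3·3 + 0. Last nonzero remainder: 3.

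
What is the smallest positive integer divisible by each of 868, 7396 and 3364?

lcm(868, 7396) = 868·7396/gcd = 6419728/4 = 1604932
lcm(1604932, 3364) = 1604932·3364/gcd = 5398991248/4 = 1349747812

1349747812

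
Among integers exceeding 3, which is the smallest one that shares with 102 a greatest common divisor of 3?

gcd(k, 102) = 3 forces 3 | k; write k = 3s. Then gcd(3s, 3·34) = 3·gcd(s, 34), so need gcd(s, 34) = 1.
3s > 3 gives s ≥ 2. The least s ≥ 2 coprime to 34 is 3, so k = 3·3 = 9.

9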